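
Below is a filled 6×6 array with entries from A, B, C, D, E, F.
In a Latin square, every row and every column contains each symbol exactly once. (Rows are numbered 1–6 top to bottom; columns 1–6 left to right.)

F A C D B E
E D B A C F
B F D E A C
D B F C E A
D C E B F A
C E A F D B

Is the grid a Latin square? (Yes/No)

Every row is a permutation, but column 6 contains A twice (at rows 4 and 5).

No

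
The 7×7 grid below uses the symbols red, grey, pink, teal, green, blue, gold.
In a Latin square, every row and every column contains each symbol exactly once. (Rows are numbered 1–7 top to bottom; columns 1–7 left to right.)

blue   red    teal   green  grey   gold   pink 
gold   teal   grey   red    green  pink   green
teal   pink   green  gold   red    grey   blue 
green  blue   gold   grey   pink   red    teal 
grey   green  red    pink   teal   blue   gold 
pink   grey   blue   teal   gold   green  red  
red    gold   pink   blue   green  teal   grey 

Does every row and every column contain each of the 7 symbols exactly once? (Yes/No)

No

Column 5 contains green twice (at rows 2 and 7), so it is not a permutation.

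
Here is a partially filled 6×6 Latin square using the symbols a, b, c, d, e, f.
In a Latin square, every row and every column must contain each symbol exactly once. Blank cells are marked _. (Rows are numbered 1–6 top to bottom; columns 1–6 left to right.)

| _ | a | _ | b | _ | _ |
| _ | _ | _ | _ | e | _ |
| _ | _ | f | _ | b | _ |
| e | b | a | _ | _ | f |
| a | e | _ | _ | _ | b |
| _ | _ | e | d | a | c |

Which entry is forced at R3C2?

d

Row 4, column 4: row 4 has {a, b, e, f} and column 4 has {b, d}, leaving only c.
Row 4, column 5: row 4 has {a, b, c, e, f} and column 5 has {a, b, e}, leaving only d.
Row 5, column 4: row 5 has {a, b, e} and column 4 has {b, c, d}, leaving only f.
Row 2, column 4: row 2 has {e} and column 4 has {b, c, d, f}, leaving only a.
Row 2, column 6: row 2 has {a, e} and column 6 has {b, c, f}, leaving only d.
Row 1, column 6: row 1 has {a, b} and column 6 has {b, c, d, f}, leaving only e.
Row 3, column 4: row 3 has {b, f} and column 4 has {a, b, c, d, f}, leaving only e.
Row 3, column 6: row 3 has {b, e, f} and column 6 has {b, c, d, e, f}, leaving only a.
Row 5, column 5: row 5 has {a, b, e, f} and column 5 has {a, b, d, e}, leaving only c.
Row 1, column 5: row 1 has {a, b, e} and column 5 has {a, b, c, d, e}, leaving only f.
Row 5, column 3: row 5 has {a, b, c, e, f} and column 3 has {a, e, f}, leaving only d.
Row 1, column 3: row 1 has {a, b, e, f} and column 3 has {a, d, e, f}, leaving only c.
Row 1, column 1: row 1 has {a, b, c, e, f} and column 1 has {a, e}, leaving only d.
Row 2, column 3: row 2 has {a, d, e} and column 3 has {a, c, d, e, f}, leaving only b.
Row 3, column 1: row 3 has {a, b, e, f} and column 1 has {a, d, e}, leaving only c.
Row 3 already has {a, b, c, e, f} and column 2 already has {a, b, e}, so row 3, column 2 must be d.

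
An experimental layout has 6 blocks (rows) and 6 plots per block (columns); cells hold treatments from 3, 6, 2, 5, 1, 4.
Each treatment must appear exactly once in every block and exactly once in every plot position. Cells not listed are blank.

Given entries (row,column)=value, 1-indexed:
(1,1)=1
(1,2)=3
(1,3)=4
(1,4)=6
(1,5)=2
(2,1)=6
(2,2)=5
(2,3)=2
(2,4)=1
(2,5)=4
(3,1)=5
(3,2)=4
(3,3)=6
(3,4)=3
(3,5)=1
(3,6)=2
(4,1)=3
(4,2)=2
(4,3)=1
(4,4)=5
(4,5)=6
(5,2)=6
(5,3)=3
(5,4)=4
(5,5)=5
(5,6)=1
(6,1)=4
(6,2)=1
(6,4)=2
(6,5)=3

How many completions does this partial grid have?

Block 1, plot 6: eliminating its block and plot leaves {5}.
Block 2, plot 6: eliminating its block and plot leaves {3}.
Block 4, plot 6: eliminating its block and plot leaves {4}.
Block 5, plot 1: eliminating its block and plot leaves {2}.
Block 6, plot 3: eliminating its block and plot leaves {5}.
Block 6, plot 6: eliminating its block and plot leaves {6, 5}.
Only one assignment across all blanks avoids any block or plot repeat, giving 1 completion.

1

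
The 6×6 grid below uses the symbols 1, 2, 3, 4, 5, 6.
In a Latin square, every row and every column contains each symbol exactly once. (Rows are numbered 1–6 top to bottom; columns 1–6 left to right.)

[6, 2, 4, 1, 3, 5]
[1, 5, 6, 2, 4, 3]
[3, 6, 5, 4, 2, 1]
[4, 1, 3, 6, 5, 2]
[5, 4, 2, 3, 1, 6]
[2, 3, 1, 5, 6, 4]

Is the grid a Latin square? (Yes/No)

Yes

Each row is a permutation of the 6 symbols, and so is each column.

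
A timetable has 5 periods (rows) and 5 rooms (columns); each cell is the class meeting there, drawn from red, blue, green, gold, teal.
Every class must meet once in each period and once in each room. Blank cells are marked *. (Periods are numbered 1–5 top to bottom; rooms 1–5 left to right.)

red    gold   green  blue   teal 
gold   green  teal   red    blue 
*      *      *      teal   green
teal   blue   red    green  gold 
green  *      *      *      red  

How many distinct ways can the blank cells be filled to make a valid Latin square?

1

Period 3, room 1: eliminating its period and room leaves {blue}.
Period 3, room 2: eliminating its period and room leaves {red}.
Period 3, room 3: eliminating its period and room leaves {blue, gold}.
Period 5, room 2: eliminating its period and room leaves {teal}.
Period 5, room 3: eliminating its period and room leaves {blue, gold}.
Period 5, room 4: eliminating its period and room leaves {gold}.
Only one assignment across all blanks avoids any period or room repeat, giving 1 completion.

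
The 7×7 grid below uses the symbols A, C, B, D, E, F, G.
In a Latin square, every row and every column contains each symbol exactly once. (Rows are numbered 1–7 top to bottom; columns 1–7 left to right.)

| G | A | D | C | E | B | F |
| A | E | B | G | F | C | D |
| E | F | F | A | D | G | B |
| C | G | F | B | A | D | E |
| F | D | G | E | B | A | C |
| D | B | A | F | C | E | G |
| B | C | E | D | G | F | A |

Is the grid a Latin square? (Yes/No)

No

Column 3 contains F twice (at rows 3 and 4), so it is not a permutation.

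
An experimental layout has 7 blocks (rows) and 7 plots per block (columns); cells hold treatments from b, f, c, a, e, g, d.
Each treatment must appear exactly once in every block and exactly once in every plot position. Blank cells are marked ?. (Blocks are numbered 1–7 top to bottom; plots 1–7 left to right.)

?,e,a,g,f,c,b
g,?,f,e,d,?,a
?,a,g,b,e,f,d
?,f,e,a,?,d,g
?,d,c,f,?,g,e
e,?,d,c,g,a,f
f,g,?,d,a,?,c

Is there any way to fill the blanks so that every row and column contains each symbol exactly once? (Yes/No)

No block or plot among the givens repeats a symbol, and propagating forced cells runs into no contradiction.
One valid completion exists (for instance, d e a g f c b / g c f e d b a / c a g b e f d / b f e a c d g / a d c f b g e / e b d c g a f / f g b d a e c).

Yes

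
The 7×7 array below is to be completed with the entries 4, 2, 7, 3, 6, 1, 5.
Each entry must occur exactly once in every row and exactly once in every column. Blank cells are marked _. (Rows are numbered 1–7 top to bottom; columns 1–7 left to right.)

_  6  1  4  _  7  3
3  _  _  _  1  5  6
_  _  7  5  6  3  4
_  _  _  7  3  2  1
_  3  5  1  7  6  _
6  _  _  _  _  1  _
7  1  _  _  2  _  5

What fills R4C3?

Row 1, column 5: row 1 has {4, 7, 3, 6, 1} and column 5 has {2, 7, 3, 6, 1}, leaving only 5.
Row 1, column 1: row 1 has {4, 7, 3, 6, 1, 5} and column 1 has {7, 3, 6}, leaving only 2.
Row 2, column 4: row 2 has {3, 6, 1, 5} and column 4 has {4, 7, 1, 5}, leaving only 2.
Row 2, column 3: row 2 has {2, 3, 6, 1, 5} and column 3 has {7, 1, 5}, leaving only 4.
Row 4 already has {2, 7, 3, 1} and column 3 already has {4, 7, 1, 5}, so row 4, column 3 must be 6.

6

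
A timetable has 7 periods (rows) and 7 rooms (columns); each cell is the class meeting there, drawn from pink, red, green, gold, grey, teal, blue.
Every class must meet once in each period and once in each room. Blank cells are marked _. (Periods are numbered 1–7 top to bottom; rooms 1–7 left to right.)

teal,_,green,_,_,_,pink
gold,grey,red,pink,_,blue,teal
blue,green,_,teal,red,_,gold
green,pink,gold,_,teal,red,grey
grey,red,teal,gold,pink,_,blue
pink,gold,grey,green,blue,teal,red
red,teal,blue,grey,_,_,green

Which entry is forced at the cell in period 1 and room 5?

Period 1, room 2: period 1 has {pink, green, teal} and room 2 has {pink, red, green, gold, grey, teal}, leaving only blue.
Period 1, room 4: period 1 has {pink, green, teal, blue} and room 4 has {pink, green, gold, grey, teal}, leaving only red.
Period 2, room 5: period 2 has {pink, red, gold, grey, teal, blue} and room 5 has {pink, red, teal, blue}, leaving only green.
Period 3, room 3: period 3 has {red, green, gold, teal, blue} and room 3 has {red, green, gold, grey, teal, blue}, leaving only pink.
Period 3, room 6: period 3 has {pink, red, green, gold, teal, blue} and room 6 has {red, teal, blue}, leaving only grey.
Period 1, room 6: period 1 has {pink, red, green, teal, blue} and room 6 has {red, grey, teal, blue}, leaving only gold.
Period 1 already has {pink, red, green, gold, teal, blue} and room 5 already has {pink, red, green, teal, blue}, so period 1, room 5 must be grey.

grey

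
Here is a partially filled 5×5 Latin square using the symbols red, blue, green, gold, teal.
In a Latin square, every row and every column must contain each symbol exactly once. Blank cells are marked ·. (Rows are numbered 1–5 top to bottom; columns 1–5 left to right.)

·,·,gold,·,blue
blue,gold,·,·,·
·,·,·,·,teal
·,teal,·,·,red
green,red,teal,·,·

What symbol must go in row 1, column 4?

red

Row 1, column 2: row 1 has {blue, gold} and column 2 has {red, gold, teal}, leaving only green.
Row 2, column 5: row 2 has {blue, gold} and column 5 has {red, blue, teal}, leaving only green.
Row 2, column 3: row 2 has {blue, green, gold} and column 3 has {gold, teal}, leaving only red.
Row 2, column 4: row 2 has {red, blue, green, gold} and column 4 has {}, leaving only teal.
Row 1 already has {blue, green, gold} and column 4 already has {teal}, so row 1, column 4 must be red.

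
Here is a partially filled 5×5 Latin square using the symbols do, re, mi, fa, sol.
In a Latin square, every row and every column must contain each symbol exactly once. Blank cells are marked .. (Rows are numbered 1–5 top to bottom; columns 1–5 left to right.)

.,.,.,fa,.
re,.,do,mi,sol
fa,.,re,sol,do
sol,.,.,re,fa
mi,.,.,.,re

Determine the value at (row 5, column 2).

Row 1, column 1: row 1 has {fa} and column 1 has {re, mi, fa, sol}, leaving only do.
Row 1, column 5: row 1 has {do, fa} and column 5 has {do, re, fa, sol}, leaving only mi.
Row 1, column 3: row 1 has {do, mi, fa} and column 3 has {do, re}, leaving only sol.
Row 1, column 2: row 1 has {do, mi, fa, sol} and column 2 has {}, leaving only re.
Row 2, column 2: row 2 has {do, re, mi, sol} and column 2 has {re}, leaving only fa.
Row 3, column 2: row 3 has {do, re, fa, sol} and column 2 has {re, fa}, leaving only mi.
Row 4, column 2: row 4 has {re, fa, sol} and column 2 has {re, mi, fa}, leaving only do.
Row 5 already has {re, mi} and column 2 already has {do, re, mi, fa}, so row 5, column 2 must be sol.

sol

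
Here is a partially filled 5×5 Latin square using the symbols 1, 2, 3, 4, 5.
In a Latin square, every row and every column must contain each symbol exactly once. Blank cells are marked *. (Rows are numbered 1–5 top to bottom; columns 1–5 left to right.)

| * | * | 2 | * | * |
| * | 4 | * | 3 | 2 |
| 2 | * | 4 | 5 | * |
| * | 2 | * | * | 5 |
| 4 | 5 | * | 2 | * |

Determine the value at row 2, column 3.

5

Row 2, column 3 is narrowed to {1, 5}.
If it were 1, then row 5, column 3 would be left with no valid symbol.
So row 2, column 3 must be 5.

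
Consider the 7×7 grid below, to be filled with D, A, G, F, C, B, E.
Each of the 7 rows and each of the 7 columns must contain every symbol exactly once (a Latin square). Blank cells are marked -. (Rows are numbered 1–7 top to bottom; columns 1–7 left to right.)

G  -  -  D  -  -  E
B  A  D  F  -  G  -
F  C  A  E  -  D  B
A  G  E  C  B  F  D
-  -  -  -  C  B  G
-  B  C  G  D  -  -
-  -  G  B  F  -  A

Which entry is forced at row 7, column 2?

Row 1, column 2: row 1 has {D, G, E} and column 2 has {A, G, C, B}, leaving only F.
Row 1, column 3: row 1 has {D, G, F, E} and column 3 has {D, A, G, C, E}, leaving only B.
Row 1, column 5: row 1 has {D, G, F, B, E} and column 5 has {D, F, C, B}, leaving only A.
Row 1, column 6: row 1 has {D, A, G, F, B, E} and column 6 has {D, G, F, B}, leaving only C.
Row 2, column 5: row 2 has {D, A, G, F, B} and column 5 has {D, A, F, C, B}, leaving only E.
Row 2, column 7: row 2 has {D, A, G, F, B, E} and column 7 has {D, A, G, B, E}, leaving only C.
Row 3, column 5: row 3 has {D, A, F, C, B, E} and column 5 has {D, A, F, C, B, E}, leaving only G.
Row 5, column 3: row 5 has {G, C, B} and column 3 has {D, A, G, C, B, E}, leaving only F.
Row 5, column 4: row 5 has {G, F, C, B} and column 4 has {D, G, F, C, B, E}, leaving only A.
Row 6, column 1: row 6 has {D, G, C, B} and column 1 has {A, G, F, B}, leaving only E.
Row 5, column 1: row 5 has {A, G, F, C, B} and column 1 has {A, G, F, B, E}, leaving only D.
Row 5, column 2: row 5 has {D, A, G, F, C, B} and column 2 has {A, G, F, C, B}, leaving only E.
Row 7 already has {A, G, F, B} and column 2 already has {A, G, F, C, B, E}, so row 7, column 2 must be D.

D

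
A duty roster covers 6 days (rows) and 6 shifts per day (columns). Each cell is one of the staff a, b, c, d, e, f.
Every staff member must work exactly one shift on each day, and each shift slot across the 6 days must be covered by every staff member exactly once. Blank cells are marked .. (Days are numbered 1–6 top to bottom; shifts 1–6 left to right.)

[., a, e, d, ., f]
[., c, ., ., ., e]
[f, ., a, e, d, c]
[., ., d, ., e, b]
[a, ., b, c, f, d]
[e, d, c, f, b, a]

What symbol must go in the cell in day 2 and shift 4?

Day 1, shift 5: day 1 has {a, d, e, f} and shift 5 has {b, d, e, f}, leaving only c.
Day 1, shift 1: day 1 has {a, c, d, e, f} and shift 1 has {a, e, f}, leaving only b.
Day 2, shift 1: day 2 has {c, e} and shift 1 has {a, b, e, f}, leaving only d.
Day 2, shift 3: day 2 has {c, d, e} and shift 3 has {a, b, c, d, e}, leaving only f.
Day 2, shift 5: day 2 has {c, d, e, f} and shift 5 has {b, c, d, e, f}, leaving only a.
Day 2 already has {a, c, d, e, f} and shift 4 already has {c, d, e, f}, so day 2, shift 4 must be b.

b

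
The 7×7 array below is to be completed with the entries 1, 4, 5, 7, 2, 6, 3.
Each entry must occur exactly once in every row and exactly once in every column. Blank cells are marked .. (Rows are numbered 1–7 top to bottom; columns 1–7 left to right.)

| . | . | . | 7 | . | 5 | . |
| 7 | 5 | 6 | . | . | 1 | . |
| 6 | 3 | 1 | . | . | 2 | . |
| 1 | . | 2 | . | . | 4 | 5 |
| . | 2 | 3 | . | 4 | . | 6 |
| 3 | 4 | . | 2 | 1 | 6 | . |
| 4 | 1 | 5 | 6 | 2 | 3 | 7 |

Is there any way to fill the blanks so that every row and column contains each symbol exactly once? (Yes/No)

Row 6, column 7: row 6 together with column 7 already contain {1, 4, 5, 7, 2, 6, 3} — every symbol — so nothing can go there. The grid has no valid completion.

No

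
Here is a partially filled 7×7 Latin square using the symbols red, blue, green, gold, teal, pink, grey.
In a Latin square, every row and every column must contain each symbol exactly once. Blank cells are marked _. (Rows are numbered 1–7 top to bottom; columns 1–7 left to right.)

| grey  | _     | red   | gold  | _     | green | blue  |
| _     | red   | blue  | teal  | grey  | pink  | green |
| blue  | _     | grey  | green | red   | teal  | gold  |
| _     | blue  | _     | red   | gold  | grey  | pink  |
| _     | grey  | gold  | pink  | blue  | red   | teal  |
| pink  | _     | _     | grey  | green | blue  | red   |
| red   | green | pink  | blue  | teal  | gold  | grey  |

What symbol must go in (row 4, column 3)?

green

Row 1, column 5: row 1 has {red, blue, green, gold, grey} and column 5 has {red, blue, green, gold, teal, grey}, leaving only pink.
Row 1, column 2: row 1 has {red, blue, green, gold, pink, grey} and column 2 has {red, blue, green, grey}, leaving only teal.
Row 2, column 1: row 2 has {red, blue, green, teal, pink, grey} and column 1 has {red, blue, pink, grey}, leaving only gold.
Row 3, column 2: row 3 has {red, blue, green, gold, teal, grey} and column 2 has {red, blue, green, teal, grey}, leaving only pink.
Row 5, column 1: row 5 has {red, blue, gold, teal, pink, grey} and column 1 has {red, blue, gold, pink, grey}, leaving only green.
Row 4, column 1: row 4 has {red, blue, gold, pink, grey} and column 1 has {red, blue, green, gold, pink, grey}, leaving only teal.
Row 4 already has {red, blue, gold, teal, pink, grey} and column 3 already has {red, blue, gold, pink, grey}, so row 4, column 3 must be green.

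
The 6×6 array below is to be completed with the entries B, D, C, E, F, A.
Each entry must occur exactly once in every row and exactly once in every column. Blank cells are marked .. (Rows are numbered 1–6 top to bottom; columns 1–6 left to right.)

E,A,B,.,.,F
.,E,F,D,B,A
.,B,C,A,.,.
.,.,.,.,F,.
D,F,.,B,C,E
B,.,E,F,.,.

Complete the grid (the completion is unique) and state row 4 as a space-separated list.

Row 1, column 4: row 1 has {B, E, F, A} and column 4 has {B, D, F, A}, leaving only C.
Row 4, column 4: row 4 has {F} and column 4 has {B, D, C, F, A}, leaving only E.
Row 1, column 5: row 1 has {B, C, E, F, A} and column 5 has {B, C, F}, leaving only D.
Row 2, column 1: row 2 has {B, D, E, F, A} and column 1 has {B, D, E}, leaving only C.
Row 4, column 1: row 4 has {E, F} and column 1 has {B, D, C, E}, leaving only A.
Row 4, column 3: row 4 has {E, F, A} and column 3 has {B, C, E, F}, leaving only D.
Row 4, column 2: row 4 has {D, E, F, A} and column 2 has {B, E, F, A}, leaving only C.
Row 4, column 6: row 4 has {D, C, E, F, A} and column 6 has {E, F, A}, leaving only B.
So row 4 reads: A C D E F B.

A C D E F B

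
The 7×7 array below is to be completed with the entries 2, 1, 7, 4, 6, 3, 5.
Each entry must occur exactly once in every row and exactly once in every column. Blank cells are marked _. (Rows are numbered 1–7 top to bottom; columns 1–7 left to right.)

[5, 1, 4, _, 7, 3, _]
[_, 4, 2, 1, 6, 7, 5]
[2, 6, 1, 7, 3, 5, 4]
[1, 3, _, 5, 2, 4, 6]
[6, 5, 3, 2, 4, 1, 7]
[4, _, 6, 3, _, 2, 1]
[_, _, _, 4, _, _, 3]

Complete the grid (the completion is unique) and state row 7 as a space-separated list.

7 2 5 4 1 6 3

Row 7, column 1: row 7 has {4, 3} and column 1 has {2, 1, 4, 6, 5}, leaving only 7.
Row 7, column 2: row 7 has {7, 4, 3} and column 2 has {1, 4, 6, 3, 5}, leaving only 2.
Row 7, column 3: row 7 has {2, 7, 4, 3} and column 3 has {2, 1, 4, 6, 3}, leaving only 5.
Row 7, column 5: row 7 has {2, 7, 4, 3, 5} and column 5 has {2, 7, 4, 6, 3}, leaving only 1.
Row 7, column 6: row 7 has {2, 1, 7, 4, 3, 5} and column 6 has {2, 1, 7, 4, 3, 5}, leaving only 6.
So row 7 reads: 7 2 5 4 1 6 3.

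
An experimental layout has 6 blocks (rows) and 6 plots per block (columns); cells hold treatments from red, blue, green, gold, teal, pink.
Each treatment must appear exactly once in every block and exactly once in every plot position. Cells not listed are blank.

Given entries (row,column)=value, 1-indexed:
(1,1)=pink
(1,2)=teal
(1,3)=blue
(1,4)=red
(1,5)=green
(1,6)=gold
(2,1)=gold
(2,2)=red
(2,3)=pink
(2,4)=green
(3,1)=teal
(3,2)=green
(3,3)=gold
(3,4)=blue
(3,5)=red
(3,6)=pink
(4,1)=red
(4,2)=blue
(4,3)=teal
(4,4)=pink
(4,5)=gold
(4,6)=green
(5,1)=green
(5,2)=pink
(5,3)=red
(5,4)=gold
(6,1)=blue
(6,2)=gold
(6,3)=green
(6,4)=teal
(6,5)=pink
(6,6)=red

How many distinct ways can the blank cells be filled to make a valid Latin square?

2

Block 2, plot 5: eliminating its block and plot leaves {blue, teal}.
Block 2, plot 6: eliminating its block and plot leaves {blue, teal}.
Block 5, plot 5: eliminating its block and plot leaves {blue, teal}.
Block 5, plot 6: eliminating its block and plot leaves {blue, teal}.
Enumerating the assignments across these blanks that avoid any block or plot repeat gives 2 completions.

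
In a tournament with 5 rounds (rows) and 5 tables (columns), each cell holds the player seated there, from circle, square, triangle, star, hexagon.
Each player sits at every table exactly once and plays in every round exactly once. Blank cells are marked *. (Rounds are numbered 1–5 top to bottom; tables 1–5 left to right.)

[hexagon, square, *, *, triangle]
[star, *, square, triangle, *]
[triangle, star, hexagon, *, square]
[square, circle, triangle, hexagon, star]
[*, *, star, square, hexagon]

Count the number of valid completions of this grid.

Round 1, table 3: eliminating its round and table leaves {circle}.
Round 1, table 4: eliminating its round and table leaves {circle, star}.
Round 2, table 2: eliminating its round and table leaves {hexagon}.
Round 2, table 5: eliminating its round and table leaves {circle}.
Round 3, table 4: eliminating its round and table leaves {circle}.
Round 5, table 1: eliminating its round and table leaves {circle}.
Round 5, table 2: eliminating its round and table leaves {triangle}.
Only one assignment across all blanks avoids any round or table repeat, giving 1 completion.

1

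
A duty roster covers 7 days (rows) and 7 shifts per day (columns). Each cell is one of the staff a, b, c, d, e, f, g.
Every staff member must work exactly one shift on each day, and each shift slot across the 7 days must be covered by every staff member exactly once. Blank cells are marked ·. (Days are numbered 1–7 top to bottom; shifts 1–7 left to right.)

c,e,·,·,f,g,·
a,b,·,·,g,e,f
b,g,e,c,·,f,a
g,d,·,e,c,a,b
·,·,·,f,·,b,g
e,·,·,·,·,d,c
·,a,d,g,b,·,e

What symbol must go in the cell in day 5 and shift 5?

Day 1, shift 7: day 1 has {c, e, f, g} and shift 7 has {a, b, c, e, f, g}, leaving only d.
Day 2, shift 3: day 2 has {a, b, e, f, g} and shift 3 has {d, e}, leaving only c.
Day 2, shift 4: day 2 has {a, b, c, e, f, g} and shift 4 has {c, e, f, g}, leaving only d.
Day 3, shift 5: day 3 has {a, b, c, e, f, g} and shift 5 has {b, c, f, g}, leaving only d.
Day 4, shift 3: day 4 has {a, b, c, d, e, g} and shift 3 has {c, d, e}, leaving only f.
Day 5, shift 1: day 5 has {b, f, g} and shift 1 has {a, b, c, e, g}, leaving only d.
Day 5, shift 2: day 5 has {b, d, f, g} and shift 2 has {a, b, d, e, g}, leaving only c.
Day 5, shift 3: day 5 has {b, c, d, f, g} and shift 3 has {c, d, e, f}, leaving only a.
Day 5 already has {a, b, c, d, f, g} and shift 5 already has {b, c, d, f, g}, so day 5, shift 5 must be e.

e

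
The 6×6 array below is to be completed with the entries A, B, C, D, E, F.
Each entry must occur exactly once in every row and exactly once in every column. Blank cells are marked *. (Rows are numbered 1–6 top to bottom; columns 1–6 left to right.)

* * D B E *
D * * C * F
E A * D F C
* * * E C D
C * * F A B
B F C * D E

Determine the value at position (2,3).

A

Row 1, column 2: row 1 has {B, D, E} and column 2 has {A, F}, leaving only C.
Row 1, column 6: row 1 has {B, C, D, E} and column 6 has {B, C, D, E, F}, leaving only A.
Row 1, column 1: row 1 has {A, B, C, D, E} and column 1 has {B, C, D, E}, leaving only F.
Row 2, column 5: row 2 has {C, D, F} and column 5 has {A, C, D, E, F}, leaving only B.
Row 2, column 2: row 2 has {B, C, D, F} and column 2 has {A, C, F}, leaving only E.
Row 2 already has {B, C, D, E, F} and column 3 already has {C, D}, so row 2, column 3 must be A.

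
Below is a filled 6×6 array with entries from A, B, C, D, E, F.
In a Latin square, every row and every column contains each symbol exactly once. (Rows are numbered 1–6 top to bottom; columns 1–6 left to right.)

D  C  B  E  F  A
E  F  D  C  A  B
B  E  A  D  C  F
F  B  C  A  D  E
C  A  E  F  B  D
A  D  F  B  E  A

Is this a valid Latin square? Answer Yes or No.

No

Column 6 contains A twice (at rows 1 and 6), so it is not a permutation.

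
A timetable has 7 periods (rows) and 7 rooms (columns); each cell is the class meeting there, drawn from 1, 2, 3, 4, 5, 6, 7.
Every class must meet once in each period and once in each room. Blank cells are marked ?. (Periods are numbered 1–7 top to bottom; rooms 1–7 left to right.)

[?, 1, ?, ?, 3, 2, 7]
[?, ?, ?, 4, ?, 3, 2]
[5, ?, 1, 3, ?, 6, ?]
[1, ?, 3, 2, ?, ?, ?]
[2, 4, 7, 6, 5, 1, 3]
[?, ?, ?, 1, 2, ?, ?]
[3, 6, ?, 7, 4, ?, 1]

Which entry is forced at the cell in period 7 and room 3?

2

Period 1, room 4: period 1 has {1, 2, 3, 7} and room 4 has {1, 2, 3, 4, 6, 7}, leaving only 5.
Period 3, room 5: period 3 has {1, 3, 5, 6} and room 5 has {2, 3, 4, 5}, leaving only 7.
Period 3, room 2: period 3 has {1, 3, 5, 6, 7} and room 2 has {1, 4, 6}, leaving only 2.
Period 3, room 7: period 3 has {1, 2, 3, 5, 6, 7} and room 7 has {1, 2, 3, 7}, leaving only 4.
Period 4, room 5: period 4 has {1, 2, 3} and room 5 has {2, 3, 4, 5, 7}, leaving only 6.
Period 2, room 5: period 2 has {2, 3, 4} and room 5 has {2, 3, 4, 5, 6, 7}, leaving only 1.
Period 4, room 7: period 4 has {1, 2, 3, 6} and room 7 has {1, 2, 3, 4, 7}, leaving only 5.
Period 4, room 2: period 4 has {1, 2, 3, 5, 6} and room 2 has {1, 2, 4, 6}, leaving only 7.
Period 2, room 2: period 2 has {1, 2, 3, 4} and room 2 has {1, 2, 4, 6, 7}, leaving only 5.
Period 2, room 3: period 2 has {1, 2, 3, 4, 5} and room 3 has {1, 3, 7}, leaving only 6.
Period 1, room 3: period 1 has {1, 2, 3, 5, 7} and room 3 has {1, 3, 6, 7}, leaving only 4.
Period 1, room 1: period 1 has {1, 2, 3, 4, 5, 7} and room 1 has {1, 2, 3, 5}, leaving only 6.
Period 2, room 1: period 2 has {1, 2, 3, 4, 5, 6} and room 1 has {1, 2, 3, 5, 6}, leaving only 7.
Period 4, room 6: period 4 has {1, 2, 3, 5, 6, 7} and room 6 has {1, 2, 3, 6}, leaving only 4.
Period 6, room 1: period 6 has {1, 2} and room 1 has {1, 2, 3, 5, 6, 7}, leaving only 4.
Period 6, room 2: period 6 has {1, 2, 4} and room 2 has {1, 2, 4, 5, 6, 7}, leaving only 3.
Period 6, room 3: period 6 has {1, 2, 3, 4} and room 3 has {1, 3, 4, 6, 7}, leaving only 5.
Period 7 already has {1, 3, 4, 6, 7} and room 3 already has {1, 3, 4, 5, 6, 7}, so period 7, room 3 must be 2.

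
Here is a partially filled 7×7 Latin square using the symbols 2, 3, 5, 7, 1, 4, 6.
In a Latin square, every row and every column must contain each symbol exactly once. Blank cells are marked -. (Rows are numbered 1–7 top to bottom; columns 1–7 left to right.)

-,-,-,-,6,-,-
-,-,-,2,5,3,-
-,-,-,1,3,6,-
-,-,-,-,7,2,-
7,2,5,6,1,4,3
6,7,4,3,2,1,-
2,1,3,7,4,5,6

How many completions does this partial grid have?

8

Row 1, column 1: eliminating its row and column leaves {3, 5, 1, 4}.
Row 1, column 2: eliminating its row and column leaves {3, 5, 4}.
Row 1, column 3: eliminating its row and column leaves {2, 7, 1}.
Row 1, column 4: eliminating its row and column leaves {5, 4}.
Row 1, column 6: eliminating its row and column leaves {7}.
Row 1, column 7: eliminating its row and column leaves {2, 5, 7, 1, 4}.
Row 2, column 1: eliminating its row and column leaves {1, 4}.
Row 2, column 2: eliminating its row and column leaves {4, 6}.
Row 2, column 3: eliminating its row and column leaves {7, 1, 6}.
Row 2, column 7: eliminating its row and column leaves {7, 1, 4}.
Row 3, column 1: eliminating its row and column leaves {5, 4}.
Row 3, column 2: eliminating its row and column leaves {5, 4}.
Row 3, column 3: eliminating its row and column leaves {2, 7}.
Row 3, column 7: eliminating its row and column leaves {2, 5, 7, 4}.
Row 4, column 1: eliminating its row and column leaves {3, 5, 1, 4}.
Row 4, column 2: eliminating its row and column leaves {3, 5, 4, 6}.
Row 4, column 3: eliminating its row and column leaves {1, 6}.
Row 4, column 4: eliminating its row and column leaves {5, 4}.
Row 4, column 7: eliminating its row and column leaves {5, 1, 4}.
Row 6, column 7: eliminating its row and column leaves {5}.
Enumerating the assignments across these blanks that avoid any row or column repeat gives 8 completions.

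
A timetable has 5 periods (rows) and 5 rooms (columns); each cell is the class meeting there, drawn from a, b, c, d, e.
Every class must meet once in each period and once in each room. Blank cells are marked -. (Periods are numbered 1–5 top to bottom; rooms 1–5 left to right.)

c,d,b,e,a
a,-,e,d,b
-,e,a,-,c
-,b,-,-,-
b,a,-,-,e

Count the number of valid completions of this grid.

Period 2, room 2: eliminating its period and room leaves {c}.
Period 3, room 1: eliminating its period and room leaves {d}.
Period 3, room 4: eliminating its period and room leaves {b}.
Period 4, room 1: eliminating its period and room leaves {d, e}.
Period 4, room 3: eliminating its period and room leaves {c, d}.
Period 4, room 4: eliminating its period and room leaves {a, c}.
Period 4, room 5: eliminating its period and room leaves {d}.
Period 5, room 3: eliminating its period and room leaves {c, d}.
Period 5, room 4: eliminating its period and room leaves {c}.
Only one assignment across all blanks avoids any period or room repeat, giving 1 completion.

1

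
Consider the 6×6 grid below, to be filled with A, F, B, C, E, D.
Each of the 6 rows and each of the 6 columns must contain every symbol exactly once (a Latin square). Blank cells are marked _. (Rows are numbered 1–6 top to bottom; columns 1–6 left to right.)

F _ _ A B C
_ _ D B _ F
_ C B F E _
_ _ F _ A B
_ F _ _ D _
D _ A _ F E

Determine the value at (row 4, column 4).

Row 1, column 3: row 1 has {A, F, B, C} and column 3 has {A, F, B, D}, leaving only E.
Row 1, column 2: row 1 has {A, F, B, C, E} and column 2 has {F, C}, leaving only D.
Row 2, column 5: row 2 has {F, B, D} and column 5 has {A, F, B, E, D}, leaving only C.
Row 3, column 1: row 3 has {F, B, C, E} and column 1 has {F, D}, leaving only A.
Row 2, column 1: row 2 has {F, B, C, D} and column 1 has {A, F, D}, leaving only E.
Row 2, column 2: row 2 has {F, B, C, E, D} and column 2 has {F, C, D}, leaving only A.
Row 3, column 6: row 3 has {A, F, B, C, E} and column 6 has {F, B, C, E}, leaving only D.
Row 4, column 1: row 4 has {A, F, B} and column 1 has {A, F, E, D}, leaving only C.
Row 4, column 2: row 4 has {A, F, B, C} and column 2 has {A, F, C, D}, leaving only E.
Row 4 already has {A, F, B, C, E} and column 4 already has {A, F, B}, so row 4, column 4 must be D.

D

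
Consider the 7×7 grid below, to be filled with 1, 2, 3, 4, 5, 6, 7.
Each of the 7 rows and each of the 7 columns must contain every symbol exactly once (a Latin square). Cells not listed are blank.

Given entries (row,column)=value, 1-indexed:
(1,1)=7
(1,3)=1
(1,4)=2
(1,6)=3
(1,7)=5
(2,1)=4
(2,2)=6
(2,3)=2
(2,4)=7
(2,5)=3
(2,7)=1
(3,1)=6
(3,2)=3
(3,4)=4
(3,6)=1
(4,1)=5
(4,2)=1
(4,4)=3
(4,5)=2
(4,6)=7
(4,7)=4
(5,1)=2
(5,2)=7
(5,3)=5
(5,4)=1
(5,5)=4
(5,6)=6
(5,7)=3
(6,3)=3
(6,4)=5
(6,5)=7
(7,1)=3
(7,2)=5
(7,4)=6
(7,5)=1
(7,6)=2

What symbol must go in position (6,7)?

Row 1, column 2: row 1 has {1, 2, 3, 5, 7} and column 2 has {1, 3, 5, 6, 7}, leaving only 4.
Row 1, column 5: row 1 has {1, 2, 3, 4, 5, 7} and column 5 has {1, 2, 3, 4, 7}, leaving only 6.
Row 2, column 6: row 2 has {1, 2, 3, 4, 6, 7} and column 6 has {1, 2, 3, 6, 7}, leaving only 5.
Row 3, column 3: row 3 has {1, 3, 4, 6} and column 3 has {1, 2, 3, 5}, leaving only 7.
Row 3, column 5: row 3 has {1, 3, 4, 6, 7} and column 5 has {1, 2, 3, 4, 6, 7}, leaving only 5.
Row 3, column 7: row 3 has {1, 3, 4, 5, 6, 7} and column 7 has {1, 3, 4, 5}, leaving only 2.
Row 6 already has {3, 5, 7} and column 7 already has {1, 2, 3, 4, 5}, so row 6, column 7 must be 6.

6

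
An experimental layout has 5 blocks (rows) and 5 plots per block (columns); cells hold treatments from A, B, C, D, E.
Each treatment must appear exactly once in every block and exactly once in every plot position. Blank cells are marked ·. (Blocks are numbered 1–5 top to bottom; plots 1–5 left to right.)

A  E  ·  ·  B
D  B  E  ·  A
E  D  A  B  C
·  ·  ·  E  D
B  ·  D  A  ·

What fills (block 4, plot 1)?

Block 4 already has {D, E} and plot 1 already has {A, B, D, E}, so block 4, plot 1 must be C.

C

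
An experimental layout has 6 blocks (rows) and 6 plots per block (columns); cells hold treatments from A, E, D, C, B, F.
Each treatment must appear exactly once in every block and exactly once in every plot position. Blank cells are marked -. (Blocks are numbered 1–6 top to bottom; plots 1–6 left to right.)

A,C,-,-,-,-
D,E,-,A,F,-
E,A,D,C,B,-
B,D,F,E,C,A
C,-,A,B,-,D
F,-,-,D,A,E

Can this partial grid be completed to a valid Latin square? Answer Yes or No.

No block or plot among the givens repeats a symbol, and propagating forced cells runs into no contradiction.
One valid completion exists (for instance, A C E F D B / D E B A F C / E A D C B F / B D F E C A / C F A B E D / F B C D A E).

Yes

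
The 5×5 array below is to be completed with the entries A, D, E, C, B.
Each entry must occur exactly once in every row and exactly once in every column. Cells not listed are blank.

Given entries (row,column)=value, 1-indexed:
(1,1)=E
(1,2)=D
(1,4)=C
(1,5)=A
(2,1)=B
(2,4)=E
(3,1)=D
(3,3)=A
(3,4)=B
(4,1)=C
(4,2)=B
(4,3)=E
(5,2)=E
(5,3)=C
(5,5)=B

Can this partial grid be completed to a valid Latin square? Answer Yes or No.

Yes

No row or column among the givens repeats a symbol, and propagating forced cells runs into no contradiction.
One valid completion exists (for instance, E D B C A / B A D E C / D C A B E / C B E A D / A E C D B).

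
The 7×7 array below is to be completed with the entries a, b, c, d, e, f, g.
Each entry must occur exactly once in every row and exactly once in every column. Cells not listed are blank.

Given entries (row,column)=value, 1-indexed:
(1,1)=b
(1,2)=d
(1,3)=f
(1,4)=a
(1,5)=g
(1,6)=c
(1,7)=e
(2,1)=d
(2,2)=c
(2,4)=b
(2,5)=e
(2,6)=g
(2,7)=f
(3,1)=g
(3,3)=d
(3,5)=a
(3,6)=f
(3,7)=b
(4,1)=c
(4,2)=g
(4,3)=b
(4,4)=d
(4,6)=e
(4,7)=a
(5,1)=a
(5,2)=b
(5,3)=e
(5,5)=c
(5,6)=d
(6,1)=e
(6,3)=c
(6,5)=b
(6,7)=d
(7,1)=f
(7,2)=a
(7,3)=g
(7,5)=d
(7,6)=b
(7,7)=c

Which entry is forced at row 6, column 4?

g

Row 2, column 3: row 2 has {b, c, d, e, f, g} and column 3 has {b, c, d, e, f, g}, leaving only a.
Row 3, column 2: row 3 has {a, b, d, f, g} and column 2 has {a, b, c, d, g}, leaving only e.
Row 3, column 4: row 3 has {a, b, d, e, f, g} and column 4 has {a, b, d}, leaving only c.
Row 4, column 5: row 4 has {a, b, c, d, e, g} and column 5 has {a, b, c, d, e, g}, leaving only f.
Row 5, column 7: row 5 has {a, b, c, d, e} and column 7 has {a, b, c, d, e, f}, leaving only g.
Row 5, column 4: row 5 has {a, b, c, d, e, g} and column 4 has {a, b, c, d}, leaving only f.
Row 6 already has {b, c, d, e} and column 4 already has {a, b, c, d, f}, so row 6, column 4 must be g.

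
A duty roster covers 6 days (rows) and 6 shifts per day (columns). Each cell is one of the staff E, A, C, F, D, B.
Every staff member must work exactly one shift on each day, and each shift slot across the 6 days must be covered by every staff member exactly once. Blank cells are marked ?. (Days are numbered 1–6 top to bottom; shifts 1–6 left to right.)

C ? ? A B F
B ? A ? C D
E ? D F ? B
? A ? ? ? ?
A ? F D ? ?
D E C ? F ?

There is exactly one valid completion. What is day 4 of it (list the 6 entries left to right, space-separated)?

Day 4, shift 1: day 4 has {A} and shift 1 has {E, A, C, D, B}, leaving only F.
Day 1, shift 2: day 1 has {A, C, F, B} and shift 2 has {E, A}, leaving only D.
Day 1, shift 3: day 1 has {A, C, F, D, B} and shift 3 has {A, C, F, D}, leaving only E.
Day 4, shift 3: day 4 has {A, F} and shift 3 has {E, A, C, F, D}, leaving only B.
Day 2, shift 2: day 2 has {A, C, D, B} and shift 2 has {E, A, D}, leaving only F.
Day 2, shift 4: day 2 has {A, C, F, D, B} and shift 4 has {A, F, D}, leaving only E.
Day 4, shift 4: day 4 has {A, F, B} and shift 4 has {E, A, F, D}, leaving only C.
Day 4, shift 6: day 4 has {A, C, F, B} and shift 6 has {F, D, B}, leaving only E.
Day 4, shift 5: day 4 has {E, A, C, F, B} and shift 5 has {C, F, B}, leaving only D.
So day 4 reads: F A B C D E.

F A B C D E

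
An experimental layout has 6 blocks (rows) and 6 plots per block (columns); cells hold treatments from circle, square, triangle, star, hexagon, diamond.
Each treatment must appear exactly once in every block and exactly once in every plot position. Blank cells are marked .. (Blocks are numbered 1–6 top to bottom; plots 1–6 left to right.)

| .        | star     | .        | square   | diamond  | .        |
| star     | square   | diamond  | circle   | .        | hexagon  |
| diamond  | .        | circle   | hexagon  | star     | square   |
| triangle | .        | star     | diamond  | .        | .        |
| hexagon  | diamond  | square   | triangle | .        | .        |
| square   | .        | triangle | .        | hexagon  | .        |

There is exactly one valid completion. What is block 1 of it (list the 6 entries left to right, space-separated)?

circle star hexagon square diamond triangle

Block 1, plot 1: block 1 has {square, star, diamond} and plot 1 has {square, triangle, star, hexagon, diamond}, leaving only circle.
Block 1, plot 3: block 1 has {circle, square, star, diamond} and plot 3 has {circle, square, triangle, star, diamond}, leaving only hexagon.
Block 1, plot 6: block 1 has {circle, square, star, hexagon, diamond} and plot 6 has {square, hexagon}, leaving only triangle.
So block 1 reads: circle star hexagon square diamond triangle.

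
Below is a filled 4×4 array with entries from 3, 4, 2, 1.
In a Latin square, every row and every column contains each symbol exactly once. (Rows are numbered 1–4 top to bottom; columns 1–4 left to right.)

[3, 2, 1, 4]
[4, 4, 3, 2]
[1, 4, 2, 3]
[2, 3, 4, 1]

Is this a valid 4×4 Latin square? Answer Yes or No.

No

Column 2 contains 4 twice (at rows 2 and 3), so it is not a permutation.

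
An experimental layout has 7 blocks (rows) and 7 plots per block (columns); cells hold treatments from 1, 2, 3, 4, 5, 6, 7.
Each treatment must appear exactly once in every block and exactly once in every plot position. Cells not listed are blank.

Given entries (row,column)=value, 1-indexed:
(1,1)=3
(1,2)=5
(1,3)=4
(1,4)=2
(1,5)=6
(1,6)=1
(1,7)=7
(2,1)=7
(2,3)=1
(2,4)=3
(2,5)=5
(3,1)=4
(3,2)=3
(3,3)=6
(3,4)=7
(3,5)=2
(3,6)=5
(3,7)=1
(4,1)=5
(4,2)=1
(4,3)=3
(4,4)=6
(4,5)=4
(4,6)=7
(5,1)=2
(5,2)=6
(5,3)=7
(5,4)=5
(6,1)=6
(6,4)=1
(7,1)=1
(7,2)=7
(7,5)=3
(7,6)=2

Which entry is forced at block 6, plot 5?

Block 6 already has {1, 6} and plot 5 already has {2, 3, 4, 5, 6}, so block 6, plot 5 must be 7.

7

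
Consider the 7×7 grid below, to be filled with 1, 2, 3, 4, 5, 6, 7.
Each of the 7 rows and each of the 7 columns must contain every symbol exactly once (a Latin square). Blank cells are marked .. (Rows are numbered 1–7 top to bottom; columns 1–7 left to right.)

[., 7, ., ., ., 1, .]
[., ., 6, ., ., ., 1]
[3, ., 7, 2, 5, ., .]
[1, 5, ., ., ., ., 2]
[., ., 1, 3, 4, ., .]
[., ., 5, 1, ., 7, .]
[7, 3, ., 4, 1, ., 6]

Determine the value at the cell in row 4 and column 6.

Row 3, column 7: row 3 has {2, 3, 5, 7} and column 7 has {1, 2, 6}, leaving only 4.
Row 3, column 6: row 3 has {2, 3, 4, 5, 7} and column 6 has {1, 7}, leaving only 6.
Row 3, column 2: row 3 has {2, 3, 4, 5, 6, 7} and column 2 has {3, 5, 7}, leaving only 1.
Row 6, column 7: row 6 has {1, 5, 7} and column 7 has {1, 2, 4, 6}, leaving only 3.
Row 1, column 7: row 1 has {1, 7} and column 7 has {1, 2, 3, 4, 6}, leaving only 5.
Row 1, column 4: row 1 has {1, 5, 7} and column 4 has {1, 2, 3, 4}, leaving only 6.
Row 4, column 4: row 4 has {1, 2, 5} and column 4 has {1, 2, 3, 4, 6}, leaving only 7.
Row 2, column 4: row 2 has {1, 6} and column 4 has {1, 2, 3, 4, 6, 7}, leaving only 5.
Row 5, column 7: row 5 has {1, 3, 4} and column 7 has {1, 2, 3, 4, 5, 6}, leaving only 7.
Row 7, column 3: row 7 has {1, 3, 4, 6, 7} and column 3 has {1, 5, 6, 7}, leaving only 2.
Row 7, column 6: row 7 has {1, 2, 3, 4, 6, 7} and column 6 has {1, 6, 7}, leaving only 5.
Row 5, column 6: row 5 has {1, 3, 4, 7} and column 6 has {1, 5, 6, 7}, leaving only 2.
Row 5, column 2: row 5 has {1, 2, 3, 4, 7} and column 2 has {1, 3, 5, 7}, leaving only 6.
Row 5, column 1: row 5 has {1, 2, 3, 4, 6, 7} and column 1 has {1, 3, 7}, leaving only 5.
Row 4, column 6 is narrowed to {3, 4}.
If it were 3, then row 2, column 2 would be left with no valid symbol.
So row 4, column 6 must be 4.

4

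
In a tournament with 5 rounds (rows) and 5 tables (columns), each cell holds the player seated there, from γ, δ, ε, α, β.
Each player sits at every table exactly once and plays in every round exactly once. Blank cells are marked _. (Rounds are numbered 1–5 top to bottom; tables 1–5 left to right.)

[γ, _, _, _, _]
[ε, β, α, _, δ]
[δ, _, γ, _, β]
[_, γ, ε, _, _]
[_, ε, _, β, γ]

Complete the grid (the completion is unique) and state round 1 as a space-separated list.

γ δ β α ε

Round 2, table 4: round 2 has {δ, ε, α, β} and table 4 has {β}, leaving only γ.
Round 3, table 2: round 3 has {γ, δ, β} and table 2 has {γ, ε, β}, leaving only α.
Round 1, table 2: round 1 has {γ} and table 2 has {γ, ε, α, β}, leaving only δ.
Round 1, table 3: round 1 has {γ, δ} and table 3 has {γ, ε, α}, leaving only β.
Round 3, table 4: round 3 has {γ, δ, α, β} and table 4 has {γ, β}, leaving only ε.
Round 1, table 4: round 1 has {γ, δ, β} and table 4 has {γ, ε, β}, leaving only α.
Round 1, table 5: round 1 has {γ, δ, α, β} and table 5 has {γ, δ, β}, leaving only ε.
So round 1 reads: γ δ β α ε.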